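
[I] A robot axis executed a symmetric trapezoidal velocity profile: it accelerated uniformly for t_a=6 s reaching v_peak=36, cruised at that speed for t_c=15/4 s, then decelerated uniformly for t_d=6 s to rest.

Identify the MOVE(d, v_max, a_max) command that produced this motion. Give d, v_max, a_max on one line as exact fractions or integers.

a_max = 36/6 = 6
d_a = ½·36·6 = 108; d_c = 36·15/4 = 135
d = 2·108 + 135 = 351
t_c = 15/4 > 0 → v_max = v_peak = 36

d=351 v_max=36 a_max=6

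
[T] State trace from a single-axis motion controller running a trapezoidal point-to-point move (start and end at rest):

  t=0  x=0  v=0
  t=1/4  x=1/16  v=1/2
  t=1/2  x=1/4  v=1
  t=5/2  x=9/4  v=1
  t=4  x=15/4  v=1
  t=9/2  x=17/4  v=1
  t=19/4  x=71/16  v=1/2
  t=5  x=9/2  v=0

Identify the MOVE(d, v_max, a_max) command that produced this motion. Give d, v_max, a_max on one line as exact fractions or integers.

final state: t=5, x=9/2, v=0 → d = 9/2
a_max = (1/2−0)/(1/4−0) = 2
max v = 1 over t∈[1/2,9/2] → v_max = 1
check: 1·(1/2+4) = 9/2 ✓

d=9/2 v_max=1 a_max=2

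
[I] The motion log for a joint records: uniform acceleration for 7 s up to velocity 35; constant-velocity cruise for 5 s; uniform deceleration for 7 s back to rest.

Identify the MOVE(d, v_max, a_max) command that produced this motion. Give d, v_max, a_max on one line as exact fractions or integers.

a_max = 35/7 = 5
d_a = ½·35·7 = 245/2; d_c = 35·5 = 175
d = 2·245/2 + 175 = 420
t_c = 5 > 0 → v_max = v_peak = 35

d=420 v_max=35 a_max=5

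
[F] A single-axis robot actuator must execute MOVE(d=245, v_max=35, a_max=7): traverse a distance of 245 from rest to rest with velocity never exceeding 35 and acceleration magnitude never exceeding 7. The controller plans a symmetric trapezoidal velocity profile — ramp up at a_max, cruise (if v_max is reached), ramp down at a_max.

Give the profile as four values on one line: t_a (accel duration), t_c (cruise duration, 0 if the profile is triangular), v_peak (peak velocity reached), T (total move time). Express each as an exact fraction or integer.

vₘ²/aₘ = 35²/7 = 175
245 ≥ 175 ⇒ cruise phase
t_a = 35/7 = 5; v_peak = 35
d_cruise = 245 − 175 = 70; t_c = 70/35 = 2
T = 2·5 + 2 = 12

t_a=5 t_c=2 v_peak=35 T=12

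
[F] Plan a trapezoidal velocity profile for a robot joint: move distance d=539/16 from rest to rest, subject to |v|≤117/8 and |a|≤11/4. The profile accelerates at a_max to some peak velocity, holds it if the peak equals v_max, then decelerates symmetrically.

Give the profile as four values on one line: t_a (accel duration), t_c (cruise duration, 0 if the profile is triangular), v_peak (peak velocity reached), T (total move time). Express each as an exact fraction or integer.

vₘ²/aₘ = (117/8)²/(11/4) = 13689/176
539/16 < 13689/176 ⇒ no cruise
v_peak = √(539/16·11/4) = √(5929/64) = 77/8
t_a = (77/8)/(11/4) = 7/2; t_c = 0
T = 2·7/2 = 7

t_a=7/2 t_c=0 v_peak=77/8 T=7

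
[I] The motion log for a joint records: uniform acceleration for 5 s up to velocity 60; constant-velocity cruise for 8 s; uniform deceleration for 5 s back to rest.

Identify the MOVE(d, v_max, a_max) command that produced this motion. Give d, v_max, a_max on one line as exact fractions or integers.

d=780 v_max=60 a_max=12

a_max = 60/5 = 12
d_a = ½·60·5 = 150; d_c = 60·8 = 480
d = 2·150 + 480 = 780
t_c = 8 > 0 so v_max = 60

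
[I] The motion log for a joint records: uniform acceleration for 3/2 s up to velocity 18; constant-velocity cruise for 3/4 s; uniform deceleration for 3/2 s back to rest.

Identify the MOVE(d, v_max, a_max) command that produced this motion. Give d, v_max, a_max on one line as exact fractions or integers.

d=81/2 v_max=18 a_max=12

a_max = 18/(3/2) = 12
d_a = ½·18·3/2 = 27/2; d_c = 18·3/4 = 27/2
d = 2·27/2 + 27/2 = 81/2
t_c = 3/4 > 0 so v_max = 18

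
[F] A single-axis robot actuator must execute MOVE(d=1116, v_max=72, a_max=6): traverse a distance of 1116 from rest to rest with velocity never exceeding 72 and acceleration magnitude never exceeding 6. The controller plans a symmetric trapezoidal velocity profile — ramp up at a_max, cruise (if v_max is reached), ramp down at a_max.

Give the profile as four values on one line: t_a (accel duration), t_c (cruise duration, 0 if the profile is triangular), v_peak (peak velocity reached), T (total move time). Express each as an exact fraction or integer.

t_a=12 t_c=7/2 v_peak=72 T=55/2

(v_max)²/a_max = 72²/6 = 864
1116 ≥ 864 → trapezoidal
t_a = 72/6 = 12; v_peak = 72
d_cruise = 1116 − 864 = 252; t_c = 252/72 = 7/2
T = 2·12 + 7/2 = 55/2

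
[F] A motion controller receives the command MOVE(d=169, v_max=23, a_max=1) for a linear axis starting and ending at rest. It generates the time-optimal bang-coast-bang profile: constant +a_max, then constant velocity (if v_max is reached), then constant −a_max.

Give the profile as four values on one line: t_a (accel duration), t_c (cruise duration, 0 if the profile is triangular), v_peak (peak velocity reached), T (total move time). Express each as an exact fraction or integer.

vₘ²/aₘ = 23²/1 = 529
169 < 529 ⇒ no cruise
v_peak = √(169·1) = √169 = 13
t_a = 13/1 = 13; t_c = 0
T = 2·13 = 26

t_a=13 t_c=0 v_peak=13 T=26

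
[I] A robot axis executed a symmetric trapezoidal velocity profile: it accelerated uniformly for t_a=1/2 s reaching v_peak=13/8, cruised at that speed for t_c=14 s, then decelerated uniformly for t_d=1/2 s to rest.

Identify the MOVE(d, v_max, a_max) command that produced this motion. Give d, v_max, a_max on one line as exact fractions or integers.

a_max = (13/8)/(1/2) = 13/4
d_a = ½·13/8·1/2 = 13/32; d_c = 13/8·14 = 91/4
d = 2·13/32 + 91/4 = 377/16
t_c = 14 > 0 → v_max = v_peak = 13/8

d=377/16 v_max=13/8 a_max=13/4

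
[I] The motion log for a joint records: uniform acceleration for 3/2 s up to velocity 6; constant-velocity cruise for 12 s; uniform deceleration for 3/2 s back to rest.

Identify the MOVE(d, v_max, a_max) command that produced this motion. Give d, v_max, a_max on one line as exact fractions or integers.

a_max = 6/(3/2) = 4
d_a = ½·6·3/2 = 9/2; d_c = 6·12 = 72
d = 2·9/2 + 72 = 81
t_c = 12 > 0 → v_max = v_peak = 6

d=81 v_max=6 a_max=4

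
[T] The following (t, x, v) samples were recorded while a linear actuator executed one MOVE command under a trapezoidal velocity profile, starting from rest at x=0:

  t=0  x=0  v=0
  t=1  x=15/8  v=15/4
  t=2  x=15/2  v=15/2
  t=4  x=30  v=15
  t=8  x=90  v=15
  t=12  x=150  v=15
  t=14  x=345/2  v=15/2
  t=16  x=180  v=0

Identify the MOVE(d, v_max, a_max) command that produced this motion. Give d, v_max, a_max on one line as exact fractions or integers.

d=180 v_max=15 a_max=15/4

final state: t=16, x=180, v=0 → d = 180
a_max = (15/4−0)/(1−0) = 15/4
max v = 15 over t∈[4,12] → v_max = 15
check: 15·(4+8) = 180 ✓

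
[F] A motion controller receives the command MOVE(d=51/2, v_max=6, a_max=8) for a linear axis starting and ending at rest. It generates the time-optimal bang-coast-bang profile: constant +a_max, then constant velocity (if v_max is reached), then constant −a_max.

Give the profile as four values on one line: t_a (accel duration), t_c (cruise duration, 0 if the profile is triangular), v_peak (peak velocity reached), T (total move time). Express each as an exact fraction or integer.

t_a=3/4 t_c=7/2 v_peak=6 T=5

(v_max)²/a_max = 6²/8 = 9/2
51/2 ≥ 9/2 → trapezoidal
t_a = 6/8 = 3/4; v_peak = 6
d_cruise = 51/2 − 9/2 = 21; t_c = 21/6 = 7/2
T = 2·3/4 + 7/2 = 5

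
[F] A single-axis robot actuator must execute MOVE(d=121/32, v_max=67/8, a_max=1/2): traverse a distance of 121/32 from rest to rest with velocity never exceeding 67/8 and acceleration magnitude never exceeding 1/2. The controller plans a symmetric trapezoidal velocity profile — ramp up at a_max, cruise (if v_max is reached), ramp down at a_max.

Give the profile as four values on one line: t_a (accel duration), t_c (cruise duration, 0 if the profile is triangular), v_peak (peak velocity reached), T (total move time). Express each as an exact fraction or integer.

v_max²/a_max = (67/8)²/(1/2) = 4489/32
121/32 < 4489/32 → triangular
v_peak = √(121/32·1/2) = √(121/64) = 11/8
t_a = (11/8)/(1/2) = 11/4; t_c = 0
T = 2·11/4 = 11/2

t_a=11/4 t_c=0 v_peak=11/8 T=11/2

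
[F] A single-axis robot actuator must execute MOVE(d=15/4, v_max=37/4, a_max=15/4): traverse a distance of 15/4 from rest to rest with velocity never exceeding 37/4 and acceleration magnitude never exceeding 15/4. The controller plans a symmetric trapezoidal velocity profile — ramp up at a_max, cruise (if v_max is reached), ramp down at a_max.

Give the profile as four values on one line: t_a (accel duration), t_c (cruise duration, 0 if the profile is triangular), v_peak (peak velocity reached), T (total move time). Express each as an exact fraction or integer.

t_a=1 t_c=0 v_peak=15/4 T=2

(v_max)²/a_max = (37/4)²/(15/4) = 1369/60
15/4 < 1369/60 so t_c = 0
v_peak = √(15/4·15/4) = √(225/16) = 15/4
t_a = (15/4)/(15/4) = 1; t_c = 0
T = 2·1 = 2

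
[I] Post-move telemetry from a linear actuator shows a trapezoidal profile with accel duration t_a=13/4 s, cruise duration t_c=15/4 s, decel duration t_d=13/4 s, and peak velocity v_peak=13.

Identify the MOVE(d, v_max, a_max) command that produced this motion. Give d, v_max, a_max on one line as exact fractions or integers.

d=91 v_max=13 a_max=4

a_max = 13/(13/4) = 4
d_a = ½·13·13/4 = 169/8; d_c = 13·15/4 = 195/4
d = 2·169/8 + 195/4 = 91
t_c = 15/4 > 0 ⇒ limit active, v_max = 13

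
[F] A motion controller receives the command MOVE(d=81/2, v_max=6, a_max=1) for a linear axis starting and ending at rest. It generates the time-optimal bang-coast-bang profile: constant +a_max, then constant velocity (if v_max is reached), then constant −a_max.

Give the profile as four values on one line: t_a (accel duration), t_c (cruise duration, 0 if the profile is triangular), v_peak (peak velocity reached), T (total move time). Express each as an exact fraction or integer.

v_max²/a_max = 6²/1 = 36
81/2 ≥ 36 so v_max reached
t_a = 6/1 = 6; v_peak = 6
d_cruise = 81/2 − 36 = 9/2; t_c = (9/2)/6 = 3/4
T = 2·6 + 3/4 = 51/4

t_a=6 t_c=3/4 v_peak=6 T=51/4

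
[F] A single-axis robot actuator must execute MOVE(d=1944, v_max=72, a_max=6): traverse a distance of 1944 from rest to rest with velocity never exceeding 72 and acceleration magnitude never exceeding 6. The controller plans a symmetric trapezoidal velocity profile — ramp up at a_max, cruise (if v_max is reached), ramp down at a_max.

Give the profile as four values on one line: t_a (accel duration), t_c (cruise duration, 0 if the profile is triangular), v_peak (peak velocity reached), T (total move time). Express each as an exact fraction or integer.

v_max²/a_max = 72²/6 = 864
1944 ≥ 864 ⇒ cruise phase
t_a = 72/6 = 12; v_peak = 72
d_cruise = 1944 − 864 = 1080; t_c = 1080/72 = 15
T = 2·12 + 15 = 39

t_a=12 t_c=15 v_peak=72 T=39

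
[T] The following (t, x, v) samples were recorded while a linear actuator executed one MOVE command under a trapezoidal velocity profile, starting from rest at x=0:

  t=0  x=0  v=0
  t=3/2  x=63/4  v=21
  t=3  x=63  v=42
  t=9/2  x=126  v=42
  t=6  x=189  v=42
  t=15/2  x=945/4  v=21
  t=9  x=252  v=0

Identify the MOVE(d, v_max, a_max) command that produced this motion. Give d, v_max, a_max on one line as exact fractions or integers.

final state: t=9, x=252, v=0 → d = 252
a_max = (21−0)/(3/2−0) = 14
max v = 42 over t∈[3,6] → v_max = 42
check: 42·(3+3) = 252 ✓

d=252 v_max=42 a_max=14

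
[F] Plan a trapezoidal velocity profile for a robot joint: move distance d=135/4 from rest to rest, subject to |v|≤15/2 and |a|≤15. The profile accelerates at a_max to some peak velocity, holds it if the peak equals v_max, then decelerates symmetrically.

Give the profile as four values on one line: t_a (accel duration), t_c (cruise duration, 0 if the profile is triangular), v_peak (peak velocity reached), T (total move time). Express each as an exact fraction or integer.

t_a=1/2 t_c=4 v_peak=15/2 T=5

v_max²/a_max = (15/2)²/15 = 15/4
135/4 ≥ 15/4 → trapezoidal
t_a = (15/2)/15 = 1/2; v_peak = 15/2
d_cruise = 135/4 − 15/4 = 30; t_c = 30/(15/2) = 4
T = 2·1/2 + 4 = 5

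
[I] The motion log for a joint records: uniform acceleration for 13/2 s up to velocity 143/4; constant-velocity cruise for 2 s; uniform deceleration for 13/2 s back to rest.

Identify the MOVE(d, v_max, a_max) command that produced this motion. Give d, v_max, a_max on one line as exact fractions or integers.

a_max = (143/4)/(13/2) = 11/2
d_a = ½·143/4·13/2 = 1859/16; d_c = 143/4·2 = 143/2
d = 2·1859/16 + 143/2 = 2431/8
t_c = 2 > 0 so v_max = 143/4

d=2431/8 v_max=143/4 a_max=11/2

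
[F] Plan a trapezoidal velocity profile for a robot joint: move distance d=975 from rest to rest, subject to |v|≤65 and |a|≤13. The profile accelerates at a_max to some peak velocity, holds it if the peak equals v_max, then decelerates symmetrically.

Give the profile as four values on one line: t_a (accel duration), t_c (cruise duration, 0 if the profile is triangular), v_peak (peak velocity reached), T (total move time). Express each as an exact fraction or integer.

t_a=5 t_c=10 v_peak=65 T=20

vₘ²/aₘ = 65²/13 = 325
975 ≥ 325 so v_max reached
t_a = 65/13 = 5; v_peak = 65
d_cruise = 975 − 325 = 650; t_c = 650/65 = 10
T = 2·5 + 10 = 20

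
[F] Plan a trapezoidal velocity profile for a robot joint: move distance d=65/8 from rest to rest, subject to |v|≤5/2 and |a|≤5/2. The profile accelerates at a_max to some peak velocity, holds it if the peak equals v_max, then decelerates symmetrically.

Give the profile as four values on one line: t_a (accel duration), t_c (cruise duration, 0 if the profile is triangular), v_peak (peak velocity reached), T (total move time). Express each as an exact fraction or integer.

v_max²/a_max = (5/2)²/(5/2) = 5/2
65/8 ≥ 5/2 → trapezoidal
t_a = (5/2)/(5/2) = 1; v_peak = 5/2
d_cruise = 65/8 − 5/2 = 45/8; t_c = (45/8)/(5/2) = 9/4
T = 2·1 + 9/4 = 17/4

t_a=1 t_c=9/4 v_peak=5/2 T=17/4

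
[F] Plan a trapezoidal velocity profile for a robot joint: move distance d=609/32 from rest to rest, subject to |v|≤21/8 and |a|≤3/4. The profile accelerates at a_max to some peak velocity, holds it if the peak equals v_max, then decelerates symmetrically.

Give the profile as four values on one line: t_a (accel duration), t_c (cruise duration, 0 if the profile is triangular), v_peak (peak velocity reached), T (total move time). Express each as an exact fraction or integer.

vₘ²/aₘ = (21/8)²/(3/4) = 147/16
609/32 ≥ 147/16 so v_max reached
t_a = (21/8)/(3/4) = 7/2; v_peak = 21/8
d_cruise = 609/32 − 147/16 = 315/32; t_c = (315/32)/(21/8) = 15/4
T = 2·7/2 + 15/4 = 43/4

t_a=7/2 t_c=15/4 v_peak=21/8 T=43/4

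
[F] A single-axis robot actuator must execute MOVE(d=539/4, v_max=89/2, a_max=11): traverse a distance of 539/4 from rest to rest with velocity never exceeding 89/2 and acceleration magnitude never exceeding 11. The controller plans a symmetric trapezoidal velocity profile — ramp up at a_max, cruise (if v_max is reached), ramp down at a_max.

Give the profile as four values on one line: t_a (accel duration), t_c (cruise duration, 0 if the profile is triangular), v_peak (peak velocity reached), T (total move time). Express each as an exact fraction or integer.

v_max²/a_max = (89/2)²/11 = 7921/44
539/4 < 7921/44 ⇒ no cruise
v_peak = √(539/4·11) = √(5929/4) = 77/2
t_a = (77/2)/11 = 7/2; t_c = 0
T = 2·7/2 = 7

t_a=7/2 t_c=0 v_peak=77/2 T=7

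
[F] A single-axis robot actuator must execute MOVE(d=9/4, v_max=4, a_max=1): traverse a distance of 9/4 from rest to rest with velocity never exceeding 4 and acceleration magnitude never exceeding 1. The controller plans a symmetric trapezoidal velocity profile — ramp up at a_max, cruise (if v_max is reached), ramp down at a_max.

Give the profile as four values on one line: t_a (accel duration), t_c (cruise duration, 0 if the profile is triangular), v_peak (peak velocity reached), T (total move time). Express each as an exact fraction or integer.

v_max²/a_max = 4²/1 = 16
9/4 < 16 ⇒ no cruise
v_peak = √(9/4·1) = √(9/4) = 3/2
t_a = (3/2)/1 = 3/2; t_c = 0
T = 2·3/2 = 3

t_a=3/2 t_c=0 v_peak=3/2 T=3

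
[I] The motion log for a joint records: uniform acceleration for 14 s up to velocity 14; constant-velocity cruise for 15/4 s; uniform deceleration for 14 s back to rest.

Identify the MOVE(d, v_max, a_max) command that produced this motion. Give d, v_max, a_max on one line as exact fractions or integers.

d=497/2 v_max=14 a_max=1

a_max = 14/14 = 1
d_a = ½·14·14 = 98; d_c = 14·15/4 = 105/2
d = 2·98 + 105/2 = 497/2
t_c = 15/4 > 0 so v_max = 14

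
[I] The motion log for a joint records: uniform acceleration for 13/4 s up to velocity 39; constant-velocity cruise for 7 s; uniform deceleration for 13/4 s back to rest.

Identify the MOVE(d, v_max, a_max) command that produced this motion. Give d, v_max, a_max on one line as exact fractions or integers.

d=1599/4 v_max=39 a_max=12

a_max = 39/(13/4) = 12
d_a = ½·39·13/4 = 507/8; d_c = 39·7 = 273
d = 2·507/8 + 273 = 1599/4
t_c = 7 > 0 ⇒ limit active, v_max = 39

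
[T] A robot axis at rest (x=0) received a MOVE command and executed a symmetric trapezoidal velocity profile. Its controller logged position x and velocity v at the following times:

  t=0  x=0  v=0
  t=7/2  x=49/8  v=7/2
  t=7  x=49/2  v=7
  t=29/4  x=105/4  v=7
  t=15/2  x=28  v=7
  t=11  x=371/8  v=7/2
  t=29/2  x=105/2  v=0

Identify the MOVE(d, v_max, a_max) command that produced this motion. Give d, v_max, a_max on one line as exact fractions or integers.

final state: t=29/2, x=105/2, v=0 → d = 105/2
a_max = (7/2−0)/(7/2−0) = 1
max v = 7 over t∈[7,15/2] → v_max = 7
check: 7·(7+1/2) = 105/2 ✓

d=105/2 v_max=7 a_max=1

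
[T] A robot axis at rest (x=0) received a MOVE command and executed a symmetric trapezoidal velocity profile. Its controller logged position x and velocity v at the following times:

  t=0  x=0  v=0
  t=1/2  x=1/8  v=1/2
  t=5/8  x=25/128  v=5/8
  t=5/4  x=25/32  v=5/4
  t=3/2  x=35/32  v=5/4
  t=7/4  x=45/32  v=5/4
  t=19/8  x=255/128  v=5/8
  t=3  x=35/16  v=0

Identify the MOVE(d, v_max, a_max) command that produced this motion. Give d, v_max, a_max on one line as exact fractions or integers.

final state: t=3, x=35/16, v=0 → d = 35/16
a_max = (1/2−0)/(1/2−0) = 1
max v = 5/4 over t∈[5/4,7/4] → v_max = 5/4
check: 5/4·(5/4+1/2) = 35/16 ✓

d=35/16 v_max=5/4 a_max=1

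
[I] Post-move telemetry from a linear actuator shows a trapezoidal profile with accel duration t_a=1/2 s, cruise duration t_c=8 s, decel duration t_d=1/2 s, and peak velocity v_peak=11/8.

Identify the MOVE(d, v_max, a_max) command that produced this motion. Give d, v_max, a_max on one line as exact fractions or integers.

a_max = (11/8)/(1/2) = 11/4
d_a = ½·11/8·1/2 = 11/32; d_c = 11/8·8 = 11
d = 2·11/32 + 11 = 187/16
t_c = 8 > 0 so v_max = 11/8

d=187/16 v_max=11/8 a_max=11/4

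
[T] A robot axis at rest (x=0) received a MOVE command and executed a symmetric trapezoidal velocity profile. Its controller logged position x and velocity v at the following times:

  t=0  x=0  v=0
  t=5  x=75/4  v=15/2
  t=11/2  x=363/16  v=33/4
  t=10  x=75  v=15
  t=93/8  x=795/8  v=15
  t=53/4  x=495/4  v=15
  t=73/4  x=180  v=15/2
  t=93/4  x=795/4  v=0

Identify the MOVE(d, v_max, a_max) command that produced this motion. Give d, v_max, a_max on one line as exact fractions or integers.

d=795/4 v_max=15 a_max=3/2

final state: t=93/4, x=795/4, v=0 → d = 795/4
a_max = (15/2−0)/(5−0) = 3/2
max v = 15 over t∈[10,53/4] → v_max = 15
check: 15·(10+13/4) = 795/4 ✓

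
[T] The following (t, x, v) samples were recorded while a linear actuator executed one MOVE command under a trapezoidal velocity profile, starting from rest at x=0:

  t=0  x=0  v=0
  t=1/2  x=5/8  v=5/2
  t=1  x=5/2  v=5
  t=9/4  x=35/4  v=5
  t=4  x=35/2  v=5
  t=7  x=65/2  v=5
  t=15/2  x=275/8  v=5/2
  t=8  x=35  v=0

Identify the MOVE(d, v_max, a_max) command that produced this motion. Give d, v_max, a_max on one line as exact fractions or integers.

d=35 v_max=5 a_max=5

final state: t=8, x=35, v=0 → d = 35
a_max = (5/2−0)/(1/2−0) = 5
max v = 5 over t∈[1,7] → v_max = 5
check: 5·(1+6) = 35 ✓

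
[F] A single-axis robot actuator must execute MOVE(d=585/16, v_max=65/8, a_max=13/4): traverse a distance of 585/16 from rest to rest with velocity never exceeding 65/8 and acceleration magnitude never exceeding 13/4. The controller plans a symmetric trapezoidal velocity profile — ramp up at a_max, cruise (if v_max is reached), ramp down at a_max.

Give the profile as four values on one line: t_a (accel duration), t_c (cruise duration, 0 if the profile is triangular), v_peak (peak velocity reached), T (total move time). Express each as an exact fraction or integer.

(v_max)²/a_max = (65/8)²/(13/4) = 325/16
585/16 ≥ 325/16 → trapezoidal
t_a = (65/8)/(13/4) = 5/2; v_peak = 65/8
d_cruise = 585/16 − 325/16 = 65/4; t_c = (65/4)/(65/8) = 2
T = 2·5/2 + 2 = 7

t_a=5/2 t_c=2 v_peak=65/8 T=7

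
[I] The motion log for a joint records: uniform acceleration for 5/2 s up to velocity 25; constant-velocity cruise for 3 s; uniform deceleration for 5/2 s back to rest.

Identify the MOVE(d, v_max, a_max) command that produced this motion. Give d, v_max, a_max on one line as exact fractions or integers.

a_max = 25/(5/2) = 10
d_a = ½·25·5/2 = 125/4; d_c = 25·3 = 75
d = 2·125/4 + 75 = 275/2
t_c = 3 > 0 so v_max = 25

d=275/2 v_max=25 a_max=10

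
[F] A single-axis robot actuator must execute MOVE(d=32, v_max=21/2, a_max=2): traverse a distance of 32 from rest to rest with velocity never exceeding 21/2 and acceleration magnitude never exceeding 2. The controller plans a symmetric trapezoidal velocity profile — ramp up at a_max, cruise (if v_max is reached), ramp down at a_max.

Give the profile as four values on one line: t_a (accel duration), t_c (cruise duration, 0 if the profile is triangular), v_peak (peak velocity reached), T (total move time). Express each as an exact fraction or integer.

vₘ²/aₘ = (21/2)²/2 = 441/8
32 < 441/8 ⇒ no cruise
v_peak = √(32·2) = √64 = 8
t_a = 8/2 = 4; t_c = 0
T = 2·4 = 8

t_a=4 t_c=0 v_peak=8 T=8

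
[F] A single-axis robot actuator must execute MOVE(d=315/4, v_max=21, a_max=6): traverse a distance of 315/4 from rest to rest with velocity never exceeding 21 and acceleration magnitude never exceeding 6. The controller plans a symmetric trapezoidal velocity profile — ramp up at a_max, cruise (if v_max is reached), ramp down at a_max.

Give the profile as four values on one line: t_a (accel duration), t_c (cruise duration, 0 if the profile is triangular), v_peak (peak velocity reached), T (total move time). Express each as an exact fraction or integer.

t_a=7/2 t_c=1/4 v_peak=21 T=29/4

vₘ²/aₘ = 21²/6 = 147/2
315/4 ≥ 147/2 so v_max reached
t_a = 21/6 = 7/2; v_peak = 21
d_cruise = 315/4 − 147/2 = 21/4; t_c = (21/4)/21 = 1/4
T = 2·7/2 + 1/4 = 29/4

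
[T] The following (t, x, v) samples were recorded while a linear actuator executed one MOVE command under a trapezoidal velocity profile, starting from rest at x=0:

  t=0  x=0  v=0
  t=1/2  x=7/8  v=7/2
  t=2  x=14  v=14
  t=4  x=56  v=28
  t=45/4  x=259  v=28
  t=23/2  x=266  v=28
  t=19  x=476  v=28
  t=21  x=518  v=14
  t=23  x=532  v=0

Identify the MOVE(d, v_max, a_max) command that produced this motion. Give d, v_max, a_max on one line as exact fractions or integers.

d=532 v_max=28 a_max=7

final state: t=23, x=532, v=0 → d = 532
a_max = (7/2−0)/(1/2−0) = 7
max v = 28 over t∈[4,19] → v_max = 28
check: 28·(4+15) = 532 ✓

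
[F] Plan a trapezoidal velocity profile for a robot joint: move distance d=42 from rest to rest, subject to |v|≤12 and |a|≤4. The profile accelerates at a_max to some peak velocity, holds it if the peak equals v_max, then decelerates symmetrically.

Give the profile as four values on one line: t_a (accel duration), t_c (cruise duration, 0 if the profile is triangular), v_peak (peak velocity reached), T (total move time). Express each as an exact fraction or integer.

t_a=3 t_c=1/2 v_peak=12 T=13/2

v_max²/a_max = 12²/4 = 36
42 ≥ 36 so v_max reached
t_a = 12/4 = 3; v_peak = 12
d_cruise = 42 − 36 = 6; t_c = 6/12 = 1/2
T = 2·3 + 1/2 = 13/2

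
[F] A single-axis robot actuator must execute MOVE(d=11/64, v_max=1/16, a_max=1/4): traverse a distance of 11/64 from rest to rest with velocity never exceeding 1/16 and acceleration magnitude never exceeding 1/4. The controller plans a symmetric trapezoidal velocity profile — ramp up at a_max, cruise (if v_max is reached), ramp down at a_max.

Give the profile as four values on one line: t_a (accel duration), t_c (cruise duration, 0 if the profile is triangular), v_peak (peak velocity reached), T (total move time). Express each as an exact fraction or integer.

t_a=1/4 t_c=5/2 v_peak=1/16 T=3

vₘ²/aₘ = (1/16)²/(1/4) = 1/64
11/64 ≥ 1/64 ⇒ cruise phase
t_a = (1/16)/(1/4) = 1/4; v_peak = 1/16
d_cruise = 11/64 − 1/64 = 5/32; t_c = (5/32)/(1/16) = 5/2
T = 2·1/4 + 5/2 = 3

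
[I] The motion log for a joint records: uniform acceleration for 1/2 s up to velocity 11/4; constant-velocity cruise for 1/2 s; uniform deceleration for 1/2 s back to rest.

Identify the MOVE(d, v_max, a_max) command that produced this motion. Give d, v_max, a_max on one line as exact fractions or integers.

a_max = (11/4)/(1/2) = 11/2
d_a = ½·11/4·1/2 = 11/16; d_c = 11/4·1/2 = 11/8
d = 2·11/16 + 11/8 = 11/4
t_c = 1/2 > 0 so v_max = 11/4

d=11/4 v_max=11/4 a_max=11/2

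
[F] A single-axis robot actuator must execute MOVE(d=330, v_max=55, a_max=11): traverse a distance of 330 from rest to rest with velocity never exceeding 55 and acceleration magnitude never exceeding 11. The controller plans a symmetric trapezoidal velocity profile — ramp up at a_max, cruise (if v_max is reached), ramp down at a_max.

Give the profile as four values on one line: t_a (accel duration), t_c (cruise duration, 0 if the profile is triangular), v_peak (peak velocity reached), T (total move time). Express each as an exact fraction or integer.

t_a=5 t_c=1 v_peak=55 T=11

v_max²/a_max = 55²/11 = 275
330 ≥ 275 → trapezoidal
t_a = 55/11 = 5; v_peak = 55
d_cruise = 330 − 275 = 55; t_c = 55/55 = 1
T = 2·5 + 1 = 11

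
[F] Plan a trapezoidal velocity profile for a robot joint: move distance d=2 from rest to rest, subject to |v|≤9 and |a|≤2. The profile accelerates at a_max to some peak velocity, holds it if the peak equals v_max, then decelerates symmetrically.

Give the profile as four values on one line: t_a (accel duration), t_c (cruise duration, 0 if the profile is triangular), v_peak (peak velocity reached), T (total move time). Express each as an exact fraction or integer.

t_a=1 t_c=0 v_peak=2 T=2

vₘ²/aₘ = 9²/2 = 81/2
2 < 81/2 ⇒ no cruise
v_peak = √(2·2) = √4 = 2
t_a = 2/2 = 1; t_c = 0
T = 2·1 = 2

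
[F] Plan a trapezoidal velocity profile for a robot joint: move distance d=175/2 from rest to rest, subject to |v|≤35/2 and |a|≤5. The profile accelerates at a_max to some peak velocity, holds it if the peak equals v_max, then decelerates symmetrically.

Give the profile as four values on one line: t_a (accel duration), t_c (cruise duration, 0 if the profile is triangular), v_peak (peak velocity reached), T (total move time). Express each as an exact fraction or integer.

vₘ²/aₘ = (35/2)²/5 = 245/4
175/2 ≥ 245/4 so v_max reached
t_a = (35/2)/5 = 7/2; v_peak = 35/2
d_cruise = 175/2 − 245/4 = 105/4; t_c = (105/4)/(35/2) = 3/2
T = 2·7/2 + 3/2 = 17/2

t_a=7/2 t_c=3/2 v_peak=35/2 T=17/2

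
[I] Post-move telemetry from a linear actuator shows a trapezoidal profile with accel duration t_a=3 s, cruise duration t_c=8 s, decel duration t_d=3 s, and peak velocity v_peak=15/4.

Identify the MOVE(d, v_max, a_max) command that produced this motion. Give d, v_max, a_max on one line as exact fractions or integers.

a_max = (15/4)/3 = 5/4
d_a = ½·15/4·3 = 45/8; d_c = 15/4·8 = 30
d = 2·45/8 + 30 = 165/4
t_c = 8 > 0 → v_max = v_peak = 15/4

d=165/4 v_max=15/4 a_max=5/4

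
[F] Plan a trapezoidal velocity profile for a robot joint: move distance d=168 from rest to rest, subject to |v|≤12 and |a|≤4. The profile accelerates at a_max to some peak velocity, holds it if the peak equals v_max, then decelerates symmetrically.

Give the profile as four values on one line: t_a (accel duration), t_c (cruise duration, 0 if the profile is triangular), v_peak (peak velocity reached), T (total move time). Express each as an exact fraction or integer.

(v_max)²/a_max = 12²/4 = 36
168 ≥ 36 ⇒ cruise phase
t_a = 12/4 = 3; v_peak = 12
d_cruise = 168 − 36 = 132; t_c = 132/12 = 11
T = 2·3 + 11 = 17

t_a=3 t_c=11 v_peak=12 T=17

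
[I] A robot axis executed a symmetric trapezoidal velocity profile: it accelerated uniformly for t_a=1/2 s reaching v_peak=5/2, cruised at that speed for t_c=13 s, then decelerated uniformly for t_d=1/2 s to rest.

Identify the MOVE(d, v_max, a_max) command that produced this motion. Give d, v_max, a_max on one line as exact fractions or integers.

d=135/4 v_max=5/2 a_max=5

a_max = (5/2)/(1/2) = 5
d_a = ½·5/2·1/2 = 5/8; d_c = 5/2·13 = 65/2
d = 2·5/8 + 65/2 = 135/4
t_c = 13 > 0 so v_max = 5/2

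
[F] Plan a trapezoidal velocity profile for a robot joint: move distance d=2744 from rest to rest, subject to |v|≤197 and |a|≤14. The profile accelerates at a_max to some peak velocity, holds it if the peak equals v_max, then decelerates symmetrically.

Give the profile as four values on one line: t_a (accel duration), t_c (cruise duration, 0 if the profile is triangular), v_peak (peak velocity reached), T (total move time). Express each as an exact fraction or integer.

t_a=14 t_c=0 v_peak=196 T=28

v_max²/a_max = 197²/14 = 38809/14
2744 < 38809/14 ⇒ no cruise
v_peak = √(2744·14) = √38416 = 196
t_a = 196/14 = 14; t_c = 0
T = 2·14 = 28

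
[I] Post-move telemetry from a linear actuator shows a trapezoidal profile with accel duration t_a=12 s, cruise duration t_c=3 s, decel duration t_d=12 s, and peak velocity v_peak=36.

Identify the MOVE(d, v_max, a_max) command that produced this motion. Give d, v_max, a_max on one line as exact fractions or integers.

a_max = 36/12 = 3
d_a = ½·36·12 = 216; d_c = 36·3 = 108
d = 2·216 + 108 = 540
t_c = 3 > 0 so v_max = 36

d=540 v_max=36 a_max=3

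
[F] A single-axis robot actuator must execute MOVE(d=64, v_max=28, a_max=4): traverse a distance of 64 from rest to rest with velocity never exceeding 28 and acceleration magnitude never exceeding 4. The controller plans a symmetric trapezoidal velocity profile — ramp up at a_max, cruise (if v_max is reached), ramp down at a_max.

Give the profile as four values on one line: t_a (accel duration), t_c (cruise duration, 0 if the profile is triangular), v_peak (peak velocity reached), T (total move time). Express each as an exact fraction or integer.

vₘ²/aₘ = 28²/4 = 196
64 < 196 ⇒ no cruise
v_peak = √(64·4) = √256 = 16
t_a = 16/4 = 4; t_c = 0
T = 2·4 = 8

t_a=4 t_c=0 v_peak=16 T=8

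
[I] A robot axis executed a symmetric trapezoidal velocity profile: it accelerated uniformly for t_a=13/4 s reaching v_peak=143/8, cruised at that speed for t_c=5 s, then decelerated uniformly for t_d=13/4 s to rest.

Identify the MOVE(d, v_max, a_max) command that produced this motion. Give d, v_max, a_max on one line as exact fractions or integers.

d=4719/32 v_max=143/8 a_max=11/2

a_max = (143/8)/(13/4) = 11/2
d_a = ½·143/8·13/4 = 1859/64; d_c = 143/8·5 = 715/8
d = 2·1859/64 + 715/8 = 4719/32
t_c = 5 > 0 ⇒ limit active, v_max = 143/8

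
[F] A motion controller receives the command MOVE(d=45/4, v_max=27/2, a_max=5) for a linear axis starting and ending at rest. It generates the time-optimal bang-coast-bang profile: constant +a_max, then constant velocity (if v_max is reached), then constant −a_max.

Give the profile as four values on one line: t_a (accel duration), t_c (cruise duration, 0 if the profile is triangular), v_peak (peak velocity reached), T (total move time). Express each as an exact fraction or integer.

t_a=3/2 t_c=0 v_peak=15/2 T=3

vₘ²/aₘ = (27/2)²/5 = 729/20
45/4 < 729/20 ⇒ no cruise
v_peak = √(45/4·5) = √(225/4) = 15/2
t_a = (15/2)/5 = 3/2; t_c = 0
T = 2·3/2 = 3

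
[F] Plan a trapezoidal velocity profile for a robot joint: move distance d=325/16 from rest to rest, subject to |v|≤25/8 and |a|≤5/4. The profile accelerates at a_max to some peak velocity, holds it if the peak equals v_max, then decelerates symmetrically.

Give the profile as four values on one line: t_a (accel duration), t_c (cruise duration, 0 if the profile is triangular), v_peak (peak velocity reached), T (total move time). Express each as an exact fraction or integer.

t_a=5/2 t_c=4 v_peak=25/8 T=9

(v_max)²/a_max = (25/8)²/(5/4) = 125/16
325/16 ≥ 125/16 → trapezoidal
t_a = (25/8)/(5/4) = 5/2; v_peak = 25/8
d_cruise = 325/16 − 125/16 = 25/2; t_c = (25/2)/(25/8) = 4
T = 2·5/2 + 4 = 9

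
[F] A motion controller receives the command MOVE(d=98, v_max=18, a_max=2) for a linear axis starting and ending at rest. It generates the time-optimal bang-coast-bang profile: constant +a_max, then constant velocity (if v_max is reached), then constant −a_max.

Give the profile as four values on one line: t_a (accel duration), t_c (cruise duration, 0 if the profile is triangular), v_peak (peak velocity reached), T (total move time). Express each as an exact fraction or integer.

(v_max)²/a_max = 18²/2 = 162
98 < 162 → triangular
v_peak = √(98·2) = √196 = 14
t_a = 14/2 = 7; t_c = 0
T = 2·7 = 14

t_a=7 t_c=0 v_peak=14 T=14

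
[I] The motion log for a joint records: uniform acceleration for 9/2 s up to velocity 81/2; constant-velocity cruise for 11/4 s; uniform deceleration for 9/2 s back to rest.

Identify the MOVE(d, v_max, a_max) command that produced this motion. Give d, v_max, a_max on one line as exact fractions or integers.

a_max = (81/2)/(9/2) = 9
d_a = ½·81/2·9/2 = 729/8; d_c = 81/2·11/4 = 891/8
d = 2·729/8 + 891/8 = 2349/8
t_c = 11/4 > 0 so v_max = 81/2

d=2349/8 v_max=81/2 a_max=9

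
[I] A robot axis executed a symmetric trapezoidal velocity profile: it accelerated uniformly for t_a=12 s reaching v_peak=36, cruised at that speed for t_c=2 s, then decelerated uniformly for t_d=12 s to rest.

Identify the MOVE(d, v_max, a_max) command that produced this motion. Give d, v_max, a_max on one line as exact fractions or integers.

d=504 v_max=36 a_max=3

a_max = 36/12 = 3
d_a = ½·36·12 = 216; d_c = 36·2 = 72
d = 2·216 + 72 = 504
t_c = 2 > 0 ⇒ limit active, v_max = 36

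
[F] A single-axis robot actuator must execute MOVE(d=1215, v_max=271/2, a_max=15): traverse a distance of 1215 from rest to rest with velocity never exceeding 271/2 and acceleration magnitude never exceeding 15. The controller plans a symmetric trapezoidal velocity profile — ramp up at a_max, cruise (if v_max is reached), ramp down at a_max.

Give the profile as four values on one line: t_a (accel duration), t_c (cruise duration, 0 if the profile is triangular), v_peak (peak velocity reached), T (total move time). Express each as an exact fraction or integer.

t_a=9 t_c=0 v_peak=135 T=18

v_max²/a_max = (271/2)²/15 = 73441/60
1215 < 73441/60 ⇒ no cruise
v_peak = √(1215·15) = √18225 = 135
t_a = 135/15 = 9; t_c = 0
T = 2·9 = 18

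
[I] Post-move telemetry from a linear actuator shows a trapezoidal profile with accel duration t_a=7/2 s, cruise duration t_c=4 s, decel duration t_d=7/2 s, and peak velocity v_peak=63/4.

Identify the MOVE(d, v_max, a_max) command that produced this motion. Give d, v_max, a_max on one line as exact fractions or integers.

a_max = (63/4)/(7/2) = 9/2
d_a = ½·63/4·7/2 = 441/16; d_c = 63/4·4 = 63
d = 2·441/16 + 63 = 945/8
t_c = 4 > 0 ⇒ limit active, v_max = 63/4

d=945/8 v_max=63/4 a_max=9/2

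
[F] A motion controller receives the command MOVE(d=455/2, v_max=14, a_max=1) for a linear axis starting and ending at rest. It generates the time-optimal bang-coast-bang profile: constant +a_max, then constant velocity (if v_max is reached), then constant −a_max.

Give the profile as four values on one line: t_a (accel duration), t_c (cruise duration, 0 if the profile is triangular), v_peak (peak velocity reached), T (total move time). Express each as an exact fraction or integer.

(v_max)²/a_max = 14²/1 = 196
455/2 ≥ 196 → trapezoidal
t_a = 14/1 = 14; v_peak = 14
d_cruise = 455/2 − 196 = 63/2; t_c = (63/2)/14 = 9/4
T = 2·14 + 9/4 = 121/4

t_a=14 t_c=9/4 v_peak=14 T=121/4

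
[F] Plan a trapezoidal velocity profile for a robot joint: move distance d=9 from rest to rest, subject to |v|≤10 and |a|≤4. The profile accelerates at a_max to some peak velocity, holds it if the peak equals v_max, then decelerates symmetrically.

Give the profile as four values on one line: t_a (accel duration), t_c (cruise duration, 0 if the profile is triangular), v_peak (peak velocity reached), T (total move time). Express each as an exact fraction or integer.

t_a=3/2 t_c=0 v_peak=6 T=3

v_max²/a_max = 10²/4 = 25
9 < 25 ⇒ no cruise
v_peak = √(9·4) = √36 = 6
t_a = 6/4 = 3/2; t_c = 0
T = 2·3/2 = 3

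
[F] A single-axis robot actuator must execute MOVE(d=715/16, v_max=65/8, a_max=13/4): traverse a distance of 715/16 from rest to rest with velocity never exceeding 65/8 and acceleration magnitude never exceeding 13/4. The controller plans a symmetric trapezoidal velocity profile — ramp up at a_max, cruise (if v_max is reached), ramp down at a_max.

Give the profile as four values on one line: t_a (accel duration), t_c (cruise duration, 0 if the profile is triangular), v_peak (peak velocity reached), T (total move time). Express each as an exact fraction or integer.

vₘ²/aₘ = (65/8)²/(13/4) = 325/16
715/16 ≥ 325/16 ⇒ cruise phase
t_a = (65/8)/(13/4) = 5/2; v_peak = 65/8
d_cruise = 715/16 − 325/16 = 195/8; t_c = (195/8)/(65/8) = 3
T = 2·5/2 + 3 = 8

t_a=5/2 t_c=3 v_peak=65/8 T=8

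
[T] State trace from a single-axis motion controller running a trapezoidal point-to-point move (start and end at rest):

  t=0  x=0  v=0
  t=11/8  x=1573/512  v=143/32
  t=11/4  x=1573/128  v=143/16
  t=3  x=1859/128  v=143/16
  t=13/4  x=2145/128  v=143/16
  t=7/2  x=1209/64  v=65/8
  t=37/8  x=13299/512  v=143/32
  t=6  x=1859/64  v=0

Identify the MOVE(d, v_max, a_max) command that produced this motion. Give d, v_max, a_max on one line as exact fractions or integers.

final state: t=6, x=1859/64, v=0 → d = 1859/64
a_max = (143/32−0)/(11/8−0) = 13/4
max v = 143/16 over t∈[11/4,13/4] → v_max = 143/16
check: 143/16·(11/4+1/2) = 1859/64 ✓

d=1859/64 v_max=143/16 a_max=13/4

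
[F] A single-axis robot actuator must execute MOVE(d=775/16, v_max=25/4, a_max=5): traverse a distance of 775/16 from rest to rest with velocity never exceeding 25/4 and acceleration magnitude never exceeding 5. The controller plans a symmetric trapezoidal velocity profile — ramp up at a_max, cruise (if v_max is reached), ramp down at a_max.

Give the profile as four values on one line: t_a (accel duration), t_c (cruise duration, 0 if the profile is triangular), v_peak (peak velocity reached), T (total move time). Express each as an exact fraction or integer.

v_max²/a_max = (25/4)²/5 = 125/16
775/16 ≥ 125/16 → trapezoidal
t_a = (25/4)/5 = 5/4; v_peak = 25/4
d_cruise = 775/16 − 125/16 = 325/8; t_c = (325/8)/(25/4) = 13/2
T = 2·5/4 + 13/2 = 9

t_a=5/4 t_c=13/2 v_peak=25/4 T=9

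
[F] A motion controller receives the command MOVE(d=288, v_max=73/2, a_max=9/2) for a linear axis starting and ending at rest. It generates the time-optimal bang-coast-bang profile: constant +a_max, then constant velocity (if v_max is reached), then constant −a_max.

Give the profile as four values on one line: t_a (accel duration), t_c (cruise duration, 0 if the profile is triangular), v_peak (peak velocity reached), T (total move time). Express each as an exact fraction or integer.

v_max²/a_max = (73/2)²/(9/2) = 5329/18
288 < 5329/18 ⇒ no cruise
v_peak = √(288·9/2) = √1296 = 36
t_a = 36/(9/2) = 8; t_c = 0
T = 2·8 = 16

t_a=8 t_c=0 v_peak=36 T=16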